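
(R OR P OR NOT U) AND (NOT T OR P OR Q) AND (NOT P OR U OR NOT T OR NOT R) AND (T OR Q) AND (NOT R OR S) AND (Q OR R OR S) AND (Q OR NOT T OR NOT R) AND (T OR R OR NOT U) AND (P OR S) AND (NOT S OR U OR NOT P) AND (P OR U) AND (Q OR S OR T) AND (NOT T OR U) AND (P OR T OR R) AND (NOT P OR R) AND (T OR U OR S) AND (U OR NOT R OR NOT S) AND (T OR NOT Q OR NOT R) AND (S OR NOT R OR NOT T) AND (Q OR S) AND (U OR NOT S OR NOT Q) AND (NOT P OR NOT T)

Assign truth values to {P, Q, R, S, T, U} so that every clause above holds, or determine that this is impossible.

Try T = true.
Unit clause (U) forces U = true.
Unit clause (NOT P) forces P = false.
Unit clause (R) forces R = true.
Unit clause (Q) forces Q = true.
Unit clause (S) forces S = true.
Every clause now holds.

P=false; Q=true; R=true; S=true; T=true; U=true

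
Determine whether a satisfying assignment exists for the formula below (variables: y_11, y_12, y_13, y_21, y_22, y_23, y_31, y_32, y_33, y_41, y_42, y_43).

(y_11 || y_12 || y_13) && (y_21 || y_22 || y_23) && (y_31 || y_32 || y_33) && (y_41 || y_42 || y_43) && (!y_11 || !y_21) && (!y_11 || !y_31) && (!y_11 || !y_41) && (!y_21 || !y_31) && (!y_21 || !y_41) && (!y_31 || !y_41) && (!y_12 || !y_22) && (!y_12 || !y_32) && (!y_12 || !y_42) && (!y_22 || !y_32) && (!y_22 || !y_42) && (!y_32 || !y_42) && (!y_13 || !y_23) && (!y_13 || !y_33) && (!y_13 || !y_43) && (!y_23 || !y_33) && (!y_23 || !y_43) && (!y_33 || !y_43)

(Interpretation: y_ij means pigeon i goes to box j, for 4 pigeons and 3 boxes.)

Unsatisfiable

Try y_11 = false.
Try y_12 = true.
Unit clause (!y_22) forces y_22 = false.
Unit clause (!y_32) forces y_32 = false.
Unit clause (!y_42) forces y_42 = false.
Try y_21 = true.
Unit clause (!y_31) forces y_31 = false.
Unit clause (y_33) forces y_33 = true.
Unit clause (!y_41) forces y_41 = false.
Unit clause (y_43) forces y_43 = true.
But (!y_43) is also a unit clause — contradiction.
Undo y_21 and try y_21 = false.
Unit clause (y_23) forces y_23 = true.
Unit clause (!y_13) forces y_13 = false.
Unit clause (!y_33) forces y_33 = false.
Unit clause (y_31) forces y_31 = true.
Unit clause (!y_41) forces y_41 = false.
Unit clause (y_43) forces y_43 = true.
But (!y_43) is also a unit clause — contradiction.
Both values of y_21 lead to a conflict.
Undo y_12 and try y_12 = false.
Unit clause (y_13) forces y_13 = true.
Unit clause (!y_23) forces y_23 = false.
Unit clause (!y_33) forces y_33 = false.
Unit clause (!y_43) forces y_43 = false.
Try y_21 = true.
Unit clause (!y_31) forces y_31 = false.
Unit clause (y_32) forces y_32 = true.
Unit clause (!y_41) forces y_41 = false.
Unit clause (y_42) forces y_42 = true.
But (!y_42) is also a unit clause — contradiction.
Undo y_21 and try y_21 = false.
Unit clause (y_22) forces y_22 = true.
Unit clause (!y_32) forces y_32 = false.
Unit clause (y_31) forces y_31 = true.
Unit clause (!y_41) forces y_41 = false.
Unit clause (y_42) forces y_42 = true.
But (!y_42) is also a unit clause — contradiction.
Both values of y_21 lead to a conflict.
Both values of y_12 lead to a conflict.
Undo y_11 and try y_11 = true.
Unit clause (!y_21) forces y_21 = false.
Unit clause (!y_31) forces y_31 = false.
Unit clause (!y_41) forces y_41 = false.
Try y_22 = true.
Unit clause (!y_12) forces y_12 = false.
Unit clause (!y_32) forces y_32 = false.
Unit clause (y_33) forces y_33 = true.
Unit clause (!y_42) forces y_42 = false.
Unit clause (y_43) forces y_43 = true.
But (!y_43) is also a unit clause — contradiction.
Undo y_22 and try y_22 = false.
Unit clause (y_23) forces y_23 = true.
Unit clause (!y_13) forces y_13 = false.
Unit clause (!y_33) forces y_33 = false.
Unit clause (y_32) forces y_32 = true.
Unit clause (!y_12) forces y_12 = false.
Unit clause (!y_42) forces y_42 = false.
Unit clause (y_43) forces y_43 = true.
But (!y_43) is also a unit clause — contradiction.
Both values of y_22 lead to a conflict.
Both values of y_11 lead to a conflict.
No assignment satisfies every clause.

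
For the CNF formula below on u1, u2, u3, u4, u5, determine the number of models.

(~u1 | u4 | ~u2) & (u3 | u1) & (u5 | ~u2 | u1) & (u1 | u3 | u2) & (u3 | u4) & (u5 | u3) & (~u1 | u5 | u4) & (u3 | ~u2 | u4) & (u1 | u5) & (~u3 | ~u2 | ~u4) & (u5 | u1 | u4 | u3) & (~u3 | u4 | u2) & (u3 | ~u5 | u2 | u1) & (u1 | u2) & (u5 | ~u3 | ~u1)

There are 2^5 = 32 truth assignments over (u1, u2, u3, u4, u5).
Split on u2. With u2 = 1, the clauses containing u2 are satisfied and ~u2 drops from the rest; 2 of the 2^4 = 16 assignments to the other variables satisfy what remains.
With u2 = 0, by the same count on the reduced clause set, 2 assignments work.
(One model: u1=F, u2=T, u3=T, u4=F, u5=T.)
Total: 2 + 2 = 4.

4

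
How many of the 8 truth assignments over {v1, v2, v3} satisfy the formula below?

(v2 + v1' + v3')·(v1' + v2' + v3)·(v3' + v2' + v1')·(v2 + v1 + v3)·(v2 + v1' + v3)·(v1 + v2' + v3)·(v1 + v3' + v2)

1

There are 2^3 = 8 truth assignments over (v1, v2, v3).
Split on v3. With v3 = 1, the clauses containing v3 are satisfied and v3' drops from the rest; 1 of the 2^2 = 4 assignments to the other variables satisfy what remains.
With v3 = 0, by the same count on the reduced clause set, 0 assignments work.
Total: 1 + 0 = 1.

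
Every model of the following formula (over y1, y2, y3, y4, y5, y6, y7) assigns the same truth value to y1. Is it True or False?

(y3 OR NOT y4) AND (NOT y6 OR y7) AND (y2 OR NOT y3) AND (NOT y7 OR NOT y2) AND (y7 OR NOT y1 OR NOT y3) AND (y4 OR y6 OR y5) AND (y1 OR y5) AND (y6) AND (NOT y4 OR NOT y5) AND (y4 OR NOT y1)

Suppose y1 = true.
The clause (y6) is unit, so y6 = true.
The clause (y7) is unit, so y7 = true.
The clause (NOT y2) is unit, so y2 = false.
The clause (NOT y3) is unit, so y3 = false.
The clause (NOT y4) is unit, so y4 = false.
That conflicts with the unit clause (y4).
So every satisfying assignment has y1 = False.

False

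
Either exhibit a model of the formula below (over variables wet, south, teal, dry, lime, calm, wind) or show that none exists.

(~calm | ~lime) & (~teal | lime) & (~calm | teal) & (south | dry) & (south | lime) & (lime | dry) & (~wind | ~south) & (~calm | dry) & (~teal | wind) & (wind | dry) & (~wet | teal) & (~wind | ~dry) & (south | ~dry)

wet=0; south=1; teal=0; dry=1; lime=0; calm=0; wind=0

Branch on calm: set calm = 0.
Branch on teal: set teal = 0.
From the singleton clause (~wet), wet = 0.
Branch on south: set south = 1.
From the singleton clause (~wind), wind = 0.
From the singleton clause (dry), dry = 1.
No clause remains; lime is free.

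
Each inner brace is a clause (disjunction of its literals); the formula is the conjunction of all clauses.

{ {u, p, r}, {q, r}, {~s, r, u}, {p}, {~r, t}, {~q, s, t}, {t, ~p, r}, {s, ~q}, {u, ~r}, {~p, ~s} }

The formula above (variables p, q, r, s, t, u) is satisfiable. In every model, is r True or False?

True

Suppose r = 0.
(q) alone gives q = 1.
(p) alone gives p = 1.
(t) alone gives t = 1.
(s) alone gives s = 1.
But (~s) is also a unit clause — contradiction.
So every satisfying assignment has r = True.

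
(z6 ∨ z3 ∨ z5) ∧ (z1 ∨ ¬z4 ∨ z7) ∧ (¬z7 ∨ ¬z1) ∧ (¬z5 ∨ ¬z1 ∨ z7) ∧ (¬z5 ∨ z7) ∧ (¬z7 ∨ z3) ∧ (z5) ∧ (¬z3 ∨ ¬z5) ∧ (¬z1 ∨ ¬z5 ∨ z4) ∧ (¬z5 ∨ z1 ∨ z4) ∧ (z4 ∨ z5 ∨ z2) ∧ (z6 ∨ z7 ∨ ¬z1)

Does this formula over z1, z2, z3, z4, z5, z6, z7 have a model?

Unsatisfiable

From the singleton clause (z5), z5 = True.
From the singleton clause (z7), z7 = True.
From the singleton clause (¬z1), z1 = False.
From the singleton clause (z3), z3 = True.
Now (¬z3) is unsatisfied and unit — conflict.
No assignment satisfies every clause.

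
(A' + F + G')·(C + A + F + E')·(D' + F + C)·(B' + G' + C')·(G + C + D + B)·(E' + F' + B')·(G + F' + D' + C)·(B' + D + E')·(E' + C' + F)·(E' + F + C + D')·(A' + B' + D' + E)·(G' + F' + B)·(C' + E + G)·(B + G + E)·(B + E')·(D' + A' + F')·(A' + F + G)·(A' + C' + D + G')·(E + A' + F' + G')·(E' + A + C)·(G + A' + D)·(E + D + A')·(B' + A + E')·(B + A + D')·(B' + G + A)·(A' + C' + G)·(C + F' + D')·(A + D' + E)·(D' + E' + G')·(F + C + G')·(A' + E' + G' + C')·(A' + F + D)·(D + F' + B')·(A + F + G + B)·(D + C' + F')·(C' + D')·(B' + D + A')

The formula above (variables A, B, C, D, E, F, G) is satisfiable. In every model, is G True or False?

Suppose G = 0.
Case C = 0:
Case D = 0:
The clause (B) is unit, so B = 1.
The clause (E') is unit, so E = 0.
The clause (A') is unit, so A = 0.
Now (A) is unsatisfied and unit — conflict.
So D must be the other value — set D = 1.
The clause (F) is unit, so F = 1.
Now (F') is unsatisfied and unit — conflict.
Either choice for D ends in contradiction.
So C must be the other value — set C = 1.
The clause (E) is unit, so E = 1.
The clause (F) is unit, so F = 1.
The clause (B') is unit, so B = 0.
Now (B) is unsatisfied and unit — conflict.
Either choice for C ends in contradiction.
So every satisfying assignment has G = True.

True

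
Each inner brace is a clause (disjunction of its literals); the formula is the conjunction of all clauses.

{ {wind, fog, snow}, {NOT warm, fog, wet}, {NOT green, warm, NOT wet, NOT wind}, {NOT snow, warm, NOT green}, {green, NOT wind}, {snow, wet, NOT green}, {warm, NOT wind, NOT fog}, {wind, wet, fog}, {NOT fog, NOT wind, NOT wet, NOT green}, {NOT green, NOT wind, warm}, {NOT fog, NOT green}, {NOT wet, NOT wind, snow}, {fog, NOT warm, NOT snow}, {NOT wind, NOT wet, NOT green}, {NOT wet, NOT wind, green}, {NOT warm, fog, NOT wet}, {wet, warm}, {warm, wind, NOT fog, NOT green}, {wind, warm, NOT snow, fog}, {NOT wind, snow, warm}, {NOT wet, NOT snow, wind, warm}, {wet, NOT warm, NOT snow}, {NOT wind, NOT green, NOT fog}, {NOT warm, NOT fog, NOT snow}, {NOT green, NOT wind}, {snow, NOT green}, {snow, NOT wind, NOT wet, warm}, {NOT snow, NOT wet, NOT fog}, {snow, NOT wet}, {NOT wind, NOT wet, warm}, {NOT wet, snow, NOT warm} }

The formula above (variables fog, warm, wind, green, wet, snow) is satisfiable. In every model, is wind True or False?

False

Suppose wind = true.
Unit clause (green) forces green = true.
But (NOT green) is also a unit clause — contradiction.
So every satisfying assignment has wind = False.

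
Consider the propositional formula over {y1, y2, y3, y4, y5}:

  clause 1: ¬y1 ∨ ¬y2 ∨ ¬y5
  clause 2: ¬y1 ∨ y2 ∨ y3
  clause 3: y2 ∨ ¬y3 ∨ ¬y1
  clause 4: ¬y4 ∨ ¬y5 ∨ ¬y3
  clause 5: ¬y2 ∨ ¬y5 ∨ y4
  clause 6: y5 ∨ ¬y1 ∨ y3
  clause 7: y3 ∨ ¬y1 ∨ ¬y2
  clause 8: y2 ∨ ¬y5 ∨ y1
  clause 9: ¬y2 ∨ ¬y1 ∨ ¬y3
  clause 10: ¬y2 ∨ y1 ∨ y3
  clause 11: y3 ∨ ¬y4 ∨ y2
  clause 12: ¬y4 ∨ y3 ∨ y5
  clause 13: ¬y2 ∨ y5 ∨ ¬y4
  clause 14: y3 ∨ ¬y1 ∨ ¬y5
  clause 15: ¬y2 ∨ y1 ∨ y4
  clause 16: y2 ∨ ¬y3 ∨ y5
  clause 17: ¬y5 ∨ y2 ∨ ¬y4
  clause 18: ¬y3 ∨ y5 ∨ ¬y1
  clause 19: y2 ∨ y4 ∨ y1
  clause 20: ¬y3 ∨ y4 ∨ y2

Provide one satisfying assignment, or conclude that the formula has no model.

UNSATISFIABLE

Branch on y1: set y1 = False.
Branch on y2: set y2 = True.
The clause (y3) is unit, so y3 = True.
The clause (y4) is unit, so y4 = True.
The clause (¬y5) is unit, so y5 = False.
Now (y5) is unsatisfied and unit — conflict.
Backtrack on y2: now try y2 = False.
The clause (¬y5) is unit, so y5 = False.
The clause (¬y3) is unit, so y3 = False.
The clause (¬y4) is unit, so y4 = False.
Now (y4) is unsatisfied and unit — conflict.
Either choice for y2 ends in contradiction.
Backtrack on y1: now try y1 = True.
Branch on y2: set y2 = False.
The clause (y3) is unit, so y3 = True.
Now (¬y3) is unsatisfied and unit — conflict.
Backtrack on y2: now try y2 = True.
The clause (¬y5) is unit, so y5 = False.
The clause (y3) is unit, so y3 = True.
Now (¬y3) is unsatisfied and unit — conflict.
Either choice for y2 ends in contradiction.
Either choice for y1 ends in contradiction.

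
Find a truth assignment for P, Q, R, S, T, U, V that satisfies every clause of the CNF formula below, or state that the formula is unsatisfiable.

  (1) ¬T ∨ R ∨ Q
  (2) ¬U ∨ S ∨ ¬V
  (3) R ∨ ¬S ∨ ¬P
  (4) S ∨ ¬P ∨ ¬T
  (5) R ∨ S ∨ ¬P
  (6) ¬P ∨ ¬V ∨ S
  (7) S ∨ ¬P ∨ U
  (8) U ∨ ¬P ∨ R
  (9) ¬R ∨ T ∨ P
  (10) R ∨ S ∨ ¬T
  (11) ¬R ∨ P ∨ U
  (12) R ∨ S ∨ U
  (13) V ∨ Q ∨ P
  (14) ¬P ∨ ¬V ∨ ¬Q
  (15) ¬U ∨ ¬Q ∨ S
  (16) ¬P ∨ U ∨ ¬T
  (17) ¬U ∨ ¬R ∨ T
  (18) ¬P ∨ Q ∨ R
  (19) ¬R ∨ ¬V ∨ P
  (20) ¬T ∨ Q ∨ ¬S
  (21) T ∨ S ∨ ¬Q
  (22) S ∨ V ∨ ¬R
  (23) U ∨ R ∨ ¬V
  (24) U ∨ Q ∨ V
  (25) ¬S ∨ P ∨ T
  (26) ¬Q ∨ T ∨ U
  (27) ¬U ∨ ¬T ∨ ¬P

Case T = True:
Case R = False:
(Q) alone gives Q = True.
(S) alone gives S = True.
(¬P) alone gives P = False.
Case U = True:
No clause remains; V is free.

P ↦ False, Q ↦ True, R ↦ False, S ↦ True, T ↦ True, U ↦ True, V ↦ False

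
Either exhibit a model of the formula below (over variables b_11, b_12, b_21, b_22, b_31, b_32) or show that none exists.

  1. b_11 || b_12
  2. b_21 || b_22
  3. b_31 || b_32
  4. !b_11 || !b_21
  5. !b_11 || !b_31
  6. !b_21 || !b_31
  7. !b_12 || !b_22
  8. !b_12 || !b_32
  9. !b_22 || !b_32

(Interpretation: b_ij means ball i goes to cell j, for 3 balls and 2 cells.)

UNSATISFIABLE

Case b_11 = true:
(!b_21) alone gives b_21 = false.
(b_22) alone gives b_22 = true.
(!b_31) alone gives b_31 = false.
(b_32) alone gives b_32 = true.
But (!b_32) is also a unit clause — contradiction.
Backtrack on b_11: now try b_11 = false.
(b_12) alone gives b_12 = true.
(!b_22) alone gives b_22 = false.
(b_21) alone gives b_21 = true.
(!b_31) alone gives b_31 = false.
(b_32) alone gives b_32 = true.
But (!b_32) is also a unit clause — contradiction.
Neither b_11 = true nor b_11 = false works.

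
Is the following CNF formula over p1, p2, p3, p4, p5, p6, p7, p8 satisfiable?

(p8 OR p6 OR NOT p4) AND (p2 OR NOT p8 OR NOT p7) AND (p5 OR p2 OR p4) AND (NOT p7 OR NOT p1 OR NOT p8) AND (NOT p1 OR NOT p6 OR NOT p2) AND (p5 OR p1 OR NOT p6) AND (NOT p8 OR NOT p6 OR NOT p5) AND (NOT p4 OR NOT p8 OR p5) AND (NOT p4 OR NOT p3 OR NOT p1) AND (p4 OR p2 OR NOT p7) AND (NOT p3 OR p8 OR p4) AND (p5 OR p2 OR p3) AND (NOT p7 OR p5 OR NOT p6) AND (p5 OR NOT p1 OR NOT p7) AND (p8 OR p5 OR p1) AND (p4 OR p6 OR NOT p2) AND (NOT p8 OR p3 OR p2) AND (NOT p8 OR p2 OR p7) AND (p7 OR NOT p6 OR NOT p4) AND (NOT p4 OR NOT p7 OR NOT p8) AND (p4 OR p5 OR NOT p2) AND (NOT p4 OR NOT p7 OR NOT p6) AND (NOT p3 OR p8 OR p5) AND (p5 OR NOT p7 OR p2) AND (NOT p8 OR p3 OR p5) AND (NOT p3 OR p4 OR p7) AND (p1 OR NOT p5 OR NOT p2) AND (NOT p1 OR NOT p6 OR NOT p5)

Case p8 = false:
Case p6 = false:
The clause (NOT p4) is unit, so p4 = false.
The clause (NOT p3) is unit, so p3 = false.
The clause (NOT p2) is unit, so p2 = false.
The clause (p5) is unit, so p5 = true.
The clause (NOT p7) is unit, so p7 = false.
Every clause is now satisfied; p1 is unconstrained.
A satisfying assignment: p1: false, p2: false, p3: false, p4: false, p5: true, p6: false, p7: false, p8: false.

Yes, satisfiable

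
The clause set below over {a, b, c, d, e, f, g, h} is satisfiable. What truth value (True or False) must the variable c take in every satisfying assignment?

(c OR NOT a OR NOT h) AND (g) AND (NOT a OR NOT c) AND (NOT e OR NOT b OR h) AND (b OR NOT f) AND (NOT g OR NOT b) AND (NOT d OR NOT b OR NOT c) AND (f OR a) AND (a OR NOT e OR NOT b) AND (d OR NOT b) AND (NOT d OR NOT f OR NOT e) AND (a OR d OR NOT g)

Suppose c = true.
Unit clause (g) forces g = true.
Unit clause (NOT a) forces a = false.
Unit clause (NOT b) forces b = false.
Unit clause (NOT f) forces f = false.
But (f) is also a unit clause — contradiction.
So every satisfying assignment has c = False.

False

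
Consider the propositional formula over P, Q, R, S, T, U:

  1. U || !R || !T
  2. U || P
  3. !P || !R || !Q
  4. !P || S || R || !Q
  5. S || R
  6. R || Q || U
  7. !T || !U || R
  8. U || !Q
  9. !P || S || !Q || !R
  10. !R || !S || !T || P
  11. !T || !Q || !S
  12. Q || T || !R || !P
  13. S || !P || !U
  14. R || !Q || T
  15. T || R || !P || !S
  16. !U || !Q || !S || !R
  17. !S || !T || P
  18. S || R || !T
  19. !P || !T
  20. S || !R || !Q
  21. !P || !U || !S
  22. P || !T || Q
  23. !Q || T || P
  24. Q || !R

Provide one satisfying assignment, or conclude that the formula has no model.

P ↦ false,  Q ↦ false,  R ↦ false,  S ↦ true,  T ↦ false,  U ↦ true

Try U = true.
Try S = true.
Unit clause (!P) forces P = false.
Unit clause (!T) forces T = false.
Unit clause (!Q) forces Q = false.
Unit clause (!R) forces R = false.
All clauses are satisfied.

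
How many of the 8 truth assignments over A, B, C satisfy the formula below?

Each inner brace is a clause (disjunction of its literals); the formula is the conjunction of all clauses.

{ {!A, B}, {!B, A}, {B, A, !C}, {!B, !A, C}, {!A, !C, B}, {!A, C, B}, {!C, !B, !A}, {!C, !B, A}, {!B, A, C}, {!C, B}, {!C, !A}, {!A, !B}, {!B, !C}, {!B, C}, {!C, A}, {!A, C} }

There are 2^3 = 8 truth assignments over (A, B, C).
Split on A. With A = true, the clauses containing A are satisfied and !A drops from the rest; 0 of the 2^2 = 4 assignments to the other variables satisfy what remains.
With A = false, by the same count on the reduced clause set, 1 assignment works.
(One model: A=F, B=F, C=F.)
Total: 0 + 1 = 1.

1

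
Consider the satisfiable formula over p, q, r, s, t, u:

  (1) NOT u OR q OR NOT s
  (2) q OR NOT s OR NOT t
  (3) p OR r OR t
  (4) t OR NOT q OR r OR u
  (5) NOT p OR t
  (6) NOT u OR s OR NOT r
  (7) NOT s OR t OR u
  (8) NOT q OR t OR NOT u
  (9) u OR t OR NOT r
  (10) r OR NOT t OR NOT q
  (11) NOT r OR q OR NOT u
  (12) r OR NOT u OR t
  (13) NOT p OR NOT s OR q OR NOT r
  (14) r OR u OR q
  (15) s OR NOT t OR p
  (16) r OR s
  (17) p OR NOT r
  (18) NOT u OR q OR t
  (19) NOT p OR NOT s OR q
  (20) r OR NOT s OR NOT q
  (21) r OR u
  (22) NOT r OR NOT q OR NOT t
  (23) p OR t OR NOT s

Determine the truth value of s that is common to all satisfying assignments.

Suppose s = true.
Case u = false:
(t) alone gives t = true.
(q) alone gives q = true.
(r) alone gives r = true.
That conflicts with the unit clause (NOT r).
Undo u and try u = true.
(q) alone gives q = true.
(t) alone gives t = true.
(r) alone gives r = true.
That conflicts with the unit clause (NOT r).
Either choice for u ends in contradiction.
So every satisfying assignment has s = False.

False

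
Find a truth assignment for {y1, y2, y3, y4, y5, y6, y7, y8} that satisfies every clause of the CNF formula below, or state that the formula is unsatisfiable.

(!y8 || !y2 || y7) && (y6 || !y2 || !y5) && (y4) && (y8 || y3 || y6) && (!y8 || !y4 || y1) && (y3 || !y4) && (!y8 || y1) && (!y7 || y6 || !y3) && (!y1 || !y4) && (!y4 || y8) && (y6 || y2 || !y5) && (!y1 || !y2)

(y4) alone gives y4 = true.
(y3) alone gives y3 = true.
(!y1) alone gives y1 = false.
(!y8) alone gives y8 = false.
Now (y8) is unsatisfied and unit — conflict.

UNSATISFIABLE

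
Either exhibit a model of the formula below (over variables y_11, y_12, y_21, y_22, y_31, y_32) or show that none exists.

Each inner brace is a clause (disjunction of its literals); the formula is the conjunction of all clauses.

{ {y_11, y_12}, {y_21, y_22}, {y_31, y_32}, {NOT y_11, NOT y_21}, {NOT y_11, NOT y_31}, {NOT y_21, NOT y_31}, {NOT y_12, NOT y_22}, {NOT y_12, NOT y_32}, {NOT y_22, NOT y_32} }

UNSATISFIABLE

Case y_11 = true:
Unit clause (NOT y_21) forces y_21 = false.
Unit clause (y_22) forces y_22 = true.
Unit clause (NOT y_31) forces y_31 = false.
Unit clause (y_32) forces y_32 = true.
But (NOT y_32) is also a unit clause — contradiction.
That branch fails; take y_11 = false instead.
Unit clause (y_12) forces y_12 = true.
Unit clause (NOT y_22) forces y_22 = false.
Unit clause (y_21) forces y_21 = true.
Unit clause (NOT y_31) forces y_31 = false.
Unit clause (y_32) forces y_32 = true.
But (NOT y_32) is also a unit clause — contradiction.
Both values of y_11 lead to a conflict.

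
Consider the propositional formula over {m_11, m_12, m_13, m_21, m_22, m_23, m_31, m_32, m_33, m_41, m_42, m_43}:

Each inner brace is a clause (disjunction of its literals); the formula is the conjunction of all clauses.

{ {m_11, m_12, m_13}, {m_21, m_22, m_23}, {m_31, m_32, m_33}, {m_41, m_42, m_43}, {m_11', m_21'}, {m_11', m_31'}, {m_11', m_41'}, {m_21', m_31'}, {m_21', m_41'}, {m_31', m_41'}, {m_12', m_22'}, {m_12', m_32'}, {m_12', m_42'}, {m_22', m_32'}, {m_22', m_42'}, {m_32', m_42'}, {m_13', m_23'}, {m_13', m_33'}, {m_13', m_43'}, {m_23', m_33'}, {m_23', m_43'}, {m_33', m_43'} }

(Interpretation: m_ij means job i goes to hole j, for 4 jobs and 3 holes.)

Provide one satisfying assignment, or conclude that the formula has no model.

UNSATISFIABLE

Case m_11 = 0:
Case m_12 = 1:
The clause (m_22') is unit, so m_22 = 0.
The clause (m_32') is unit, so m_32 = 0.
The clause (m_42') is unit, so m_42 = 0.
Case m_21 = 1:
The clause (m_31') is unit, so m_31 = 0.
The clause (m_33) is unit, so m_33 = 1.
The clause (m_41') is unit, so m_41 = 0.
The clause (m_43) is unit, so m_43 = 1.
But (m_43') is also a unit clause — contradiction.
Backtrack on m_21: now try m_21 = 0.
The clause (m_23) is unit, so m_23 = 1.
The clause (m_13') is unit, so m_13 = 0.
The clause (m_33') is unit, so m_33 = 0.
The clause (m_31) is unit, so m_31 = 1.
The clause (m_41') is unit, so m_41 = 0.
The clause (m_43) is unit, so m_43 = 1.
But (m_43') is also a unit clause — contradiction.
Both values of m_21 lead to a conflict.
Backtrack on m_12: now try m_12 = 0.
The clause (m_13) is unit, so m_13 = 1.
The clause (m_23') is unit, so m_23 = 0.
The clause (m_33') is unit, so m_33 = 0.
The clause (m_43') is unit, so m_43 = 0.
Case m_21 = 1:
The clause (m_31') is unit, so m_31 = 0.
The clause (m_32) is unit, so m_32 = 1.
The clause (m_41') is unit, so m_41 = 0.
The clause (m_42) is unit, so m_42 = 1.
But (m_42') is also a unit clause — contradiction.
Backtrack on m_21: now try m_21 = 0.
The clause (m_22) is unit, so m_22 = 1.
The clause (m_32') is unit, so m_32 = 0.
The clause (m_31) is unit, so m_31 = 1.
The clause (m_41') is unit, so m_41 = 0.
The clause (m_42) is unit, so m_42 = 1.
But (m_42') is also a unit clause — contradiction.
Both values of m_21 lead to a conflict.
Both values of m_12 lead to a conflict.
Backtrack on m_11: now try m_11 = 1.
The clause (m_21') is unit, so m_21 = 0.
The clause (m_31') is unit, so m_31 = 0.
The clause (m_41') is unit, so m_41 = 0.
Case m_22 = 1:
The clause (m_12') is unit, so m_12 = 0.
The clause (m_32') is unit, so m_32 = 0.
The clause (m_33) is unit, so m_33 = 1.
The clause (m_42') is unit, so m_42 = 0.
The clause (m_43) is unit, so m_43 = 1.
But (m_43') is also a unit clause — contradiction.
Backtrack on m_22: now try m_22 = 0.
The clause (m_23) is unit, so m_23 = 1.
The clause (m_13') is unit, so m_13 = 0.
The clause (m_33') is unit, so m_33 = 0.
The clause (m_32) is unit, so m_32 = 1.
The clause (m_12') is unit, so m_12 = 0.
The clause (m_42') is unit, so m_42 = 0.
The clause (m_43) is unit, so m_43 = 1.
But (m_43') is also a unit clause — contradiction.
Both values of m_22 lead to a conflict.
Both values of m_11 lead to a conflict.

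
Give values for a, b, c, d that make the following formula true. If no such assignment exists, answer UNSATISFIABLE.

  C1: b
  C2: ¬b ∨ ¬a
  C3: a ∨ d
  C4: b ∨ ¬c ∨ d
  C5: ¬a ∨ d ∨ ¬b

a ↦ False, b ↦ True, c ↦ False, d ↦ True

From the singleton clause (b), b = True.
From the singleton clause (¬a), a = False.
From the singleton clause (d), d = True.
All clauses hold; c can take either value.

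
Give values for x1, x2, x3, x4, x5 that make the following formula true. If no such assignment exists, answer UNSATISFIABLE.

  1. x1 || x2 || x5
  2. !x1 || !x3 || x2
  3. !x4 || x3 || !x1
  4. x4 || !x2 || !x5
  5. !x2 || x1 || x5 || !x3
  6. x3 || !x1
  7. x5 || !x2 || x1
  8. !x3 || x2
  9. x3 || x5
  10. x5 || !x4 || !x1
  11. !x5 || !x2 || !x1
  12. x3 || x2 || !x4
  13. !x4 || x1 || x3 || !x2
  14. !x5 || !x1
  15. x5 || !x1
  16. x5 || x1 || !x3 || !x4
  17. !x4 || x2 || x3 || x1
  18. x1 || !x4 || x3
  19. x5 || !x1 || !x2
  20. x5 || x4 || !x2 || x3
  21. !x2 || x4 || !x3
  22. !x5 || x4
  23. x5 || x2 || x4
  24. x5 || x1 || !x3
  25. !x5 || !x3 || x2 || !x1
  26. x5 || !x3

Try x3 = true.
The clause (x2) is unit, so x2 = true.
The clause (x4) is unit, so x4 = true.
The clause (x5) is unit, so x5 = true.
The clause (!x1) is unit, so x1 = false.
Every clause now holds.

x1 ↦ false, x2 ↦ true, x3 ↦ true, x4 ↦ true, x5 ↦ true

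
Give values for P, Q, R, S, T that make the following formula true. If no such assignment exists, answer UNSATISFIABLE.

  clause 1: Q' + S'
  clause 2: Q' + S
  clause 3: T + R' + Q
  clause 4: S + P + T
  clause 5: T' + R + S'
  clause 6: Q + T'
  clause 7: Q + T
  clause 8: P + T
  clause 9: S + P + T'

Try Q = 0.
From the singleton clause (T'), T = 0.
That conflicts with the unit clause (T).
That branch fails; take Q = 1 instead.
From the singleton clause (S'), S = 0.
That conflicts with the unit clause (S).
Neither Q = 1 nor Q = 0 works.

UNSATISFIABLE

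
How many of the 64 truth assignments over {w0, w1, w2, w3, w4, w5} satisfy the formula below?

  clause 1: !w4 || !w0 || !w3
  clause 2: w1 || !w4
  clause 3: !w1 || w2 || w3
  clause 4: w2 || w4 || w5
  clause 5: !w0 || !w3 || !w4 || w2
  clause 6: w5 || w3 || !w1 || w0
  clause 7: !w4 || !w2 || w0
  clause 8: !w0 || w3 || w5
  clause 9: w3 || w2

20

There are 2^6 = 64 truth assignments over (w0, w1, w2, w3, w4, w5).
Split on w1. With w1 = true, the clauses containing w1 are satisfied and !w1 drops from the rest; 11 of the 2^5 = 32 assignments to the other variables satisfy what remains.
With w1 = false, by the same count on the reduced clause set, 9 assignments work.
(One model: w0=F, w1=F, w2=F, w3=T, w4=F, w5=T.)
Total: 11 + 9 = 20.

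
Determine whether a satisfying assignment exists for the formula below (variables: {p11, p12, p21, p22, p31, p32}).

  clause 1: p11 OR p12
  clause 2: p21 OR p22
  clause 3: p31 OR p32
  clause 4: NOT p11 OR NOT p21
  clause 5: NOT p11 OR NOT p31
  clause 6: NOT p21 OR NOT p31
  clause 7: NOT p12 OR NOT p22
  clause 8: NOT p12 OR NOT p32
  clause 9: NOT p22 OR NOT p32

Branch on p11: set p11 = true.
From the singleton clause (NOT p21), p21 = false.
From the singleton clause (p22), p22 = true.
From the singleton clause (NOT p31), p31 = false.
From the singleton clause (p32), p32 = true.
Now (NOT p32) is unsatisfied and unit — conflict.
So p11 must be the other value — set p11 = false.
From the singleton clause (p12), p12 = true.
From the singleton clause (NOT p22), p22 = false.
From the singleton clause (p21), p21 = true.
From the singleton clause (NOT p31), p31 = false.
From the singleton clause (p32), p32 = true.
Now (NOT p32) is unsatisfied and unit — conflict.
Both values of p11 lead to a conflict.
No assignment satisfies every clause.

Unsatisfiable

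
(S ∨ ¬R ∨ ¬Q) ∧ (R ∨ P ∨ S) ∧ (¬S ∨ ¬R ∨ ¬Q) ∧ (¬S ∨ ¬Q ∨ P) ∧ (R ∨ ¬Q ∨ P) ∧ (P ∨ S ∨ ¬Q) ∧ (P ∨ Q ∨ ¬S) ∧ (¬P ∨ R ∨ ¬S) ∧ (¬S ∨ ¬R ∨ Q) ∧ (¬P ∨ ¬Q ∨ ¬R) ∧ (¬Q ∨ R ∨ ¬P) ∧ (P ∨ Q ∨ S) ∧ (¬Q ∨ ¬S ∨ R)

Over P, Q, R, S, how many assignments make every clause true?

There are 2^4 = 16 truth assignments over (P, Q, R, S).
Check each against the 13 clauses (columns in the order P, Q, R, S):
  F F F F  ✗ fails (R ∨ P ∨ S)
  F F F T  ✗ fails (P ∨ Q ∨ ¬S)
  F F T F  ✗ fails (P ∨ Q ∨ S)
  F F T T  ✗ fails (P ∨ Q ∨ ¬S)
  F T F F  ✗ fails (R ∨ P ∨ S)
  F T F T  ✗ fails (¬S ∨ ¬Q ∨ P)
  F T T F  ✗ fails (S ∨ ¬R ∨ ¬Q)
  F T T T  ✗ fails (¬S ∨ ¬R ∨ ¬Q)
  T F F F  ✓ satisfies all
  T F F T  ✗ fails (¬P ∨ R ∨ ¬S)
  T F T F  ✓ satisfies all
  T F T T  ✗ fails (¬S ∨ ¬R ∨ Q)
  T T F F  ✗ fails (¬Q ∨ R ∨ ¬P)
  T T F T  ✗ fails (¬P ∨ R ∨ ¬S)
  T T T F  ✗ fails (S ∨ ¬R ∨ ¬Q)
  T T T T  ✗ fails (¬S ∨ ¬R ∨ ¬Q)
2 of the 16 rows are models.

2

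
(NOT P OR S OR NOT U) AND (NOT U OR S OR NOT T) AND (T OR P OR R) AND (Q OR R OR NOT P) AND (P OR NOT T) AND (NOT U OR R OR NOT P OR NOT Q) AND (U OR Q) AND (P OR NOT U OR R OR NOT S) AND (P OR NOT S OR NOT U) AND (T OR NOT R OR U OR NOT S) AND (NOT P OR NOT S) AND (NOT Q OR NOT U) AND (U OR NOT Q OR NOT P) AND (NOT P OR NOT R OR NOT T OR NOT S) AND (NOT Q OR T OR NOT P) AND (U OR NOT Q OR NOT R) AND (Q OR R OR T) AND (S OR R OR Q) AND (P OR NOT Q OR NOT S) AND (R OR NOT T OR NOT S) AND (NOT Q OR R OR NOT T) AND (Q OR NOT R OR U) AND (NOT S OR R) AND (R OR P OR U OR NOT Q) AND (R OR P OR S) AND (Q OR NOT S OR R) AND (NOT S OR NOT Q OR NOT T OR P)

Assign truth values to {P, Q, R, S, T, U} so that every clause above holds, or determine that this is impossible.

P: false, Q: false, R: true, S: false, T: false, U: true

Suppose P = false.
(NOT T) alone gives T = false.
(R) alone gives R = true.
Suppose U = true.
(NOT S) alone gives S = false.
(NOT Q) alone gives Q = false.
This assignment satisfies each clause.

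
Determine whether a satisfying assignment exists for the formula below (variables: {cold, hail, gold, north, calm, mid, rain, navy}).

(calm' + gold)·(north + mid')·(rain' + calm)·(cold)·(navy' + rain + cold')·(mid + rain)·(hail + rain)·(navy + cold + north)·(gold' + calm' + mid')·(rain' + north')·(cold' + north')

Unit clause (cold) forces cold = 1.
Unit clause (north') forces north = 0.
Unit clause (mid') forces mid = 0.
Unit clause (rain) forces rain = 1.
Unit clause (calm) forces calm = 1.
Unit clause (gold) forces gold = 1.
Every clause is now satisfied; hail, navy are unconstrained.
A satisfying assignment: cold: 1,  hail: 1,  gold: 1,  north: 0,  calm: 1,  mid: 0,  rain: 1,  navy: 0.

Satisfiable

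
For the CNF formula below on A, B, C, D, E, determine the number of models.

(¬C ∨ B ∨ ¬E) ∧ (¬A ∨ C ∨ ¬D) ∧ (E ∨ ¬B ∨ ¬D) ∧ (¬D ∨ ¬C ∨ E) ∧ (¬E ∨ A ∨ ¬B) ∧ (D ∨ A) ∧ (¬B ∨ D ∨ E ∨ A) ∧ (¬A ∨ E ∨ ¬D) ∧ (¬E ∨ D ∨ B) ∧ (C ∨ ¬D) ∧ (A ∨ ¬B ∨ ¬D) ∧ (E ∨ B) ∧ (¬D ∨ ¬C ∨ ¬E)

4

There are 2^5 = 32 truth assignments over (A, B, C, D, E).
Split on B. With B = True, the clauses containing B are satisfied and ¬B drops from the rest; 4 of the 2^4 = 16 assignments to the other variables satisfy what remains.
With B = False, by the same count on the reduced clause set, 0 assignments work.
(One model: A=T, B=T, C=F, D=F, E=F.)
Total: 4 + 0 = 4.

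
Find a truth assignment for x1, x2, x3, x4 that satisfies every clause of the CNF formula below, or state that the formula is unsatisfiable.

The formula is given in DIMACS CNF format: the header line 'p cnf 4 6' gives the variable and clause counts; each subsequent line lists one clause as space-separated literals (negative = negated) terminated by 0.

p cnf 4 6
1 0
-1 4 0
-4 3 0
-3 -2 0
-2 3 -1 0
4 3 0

x1=True; x2=False; x3=True; x4=True

Unit clause (x1) forces x1 = True.
Unit clause (x4) forces x4 = True.
Unit clause (x3) forces x3 = True.
Unit clause (¬x2) forces x2 = False.
This assignment satisfies each clause.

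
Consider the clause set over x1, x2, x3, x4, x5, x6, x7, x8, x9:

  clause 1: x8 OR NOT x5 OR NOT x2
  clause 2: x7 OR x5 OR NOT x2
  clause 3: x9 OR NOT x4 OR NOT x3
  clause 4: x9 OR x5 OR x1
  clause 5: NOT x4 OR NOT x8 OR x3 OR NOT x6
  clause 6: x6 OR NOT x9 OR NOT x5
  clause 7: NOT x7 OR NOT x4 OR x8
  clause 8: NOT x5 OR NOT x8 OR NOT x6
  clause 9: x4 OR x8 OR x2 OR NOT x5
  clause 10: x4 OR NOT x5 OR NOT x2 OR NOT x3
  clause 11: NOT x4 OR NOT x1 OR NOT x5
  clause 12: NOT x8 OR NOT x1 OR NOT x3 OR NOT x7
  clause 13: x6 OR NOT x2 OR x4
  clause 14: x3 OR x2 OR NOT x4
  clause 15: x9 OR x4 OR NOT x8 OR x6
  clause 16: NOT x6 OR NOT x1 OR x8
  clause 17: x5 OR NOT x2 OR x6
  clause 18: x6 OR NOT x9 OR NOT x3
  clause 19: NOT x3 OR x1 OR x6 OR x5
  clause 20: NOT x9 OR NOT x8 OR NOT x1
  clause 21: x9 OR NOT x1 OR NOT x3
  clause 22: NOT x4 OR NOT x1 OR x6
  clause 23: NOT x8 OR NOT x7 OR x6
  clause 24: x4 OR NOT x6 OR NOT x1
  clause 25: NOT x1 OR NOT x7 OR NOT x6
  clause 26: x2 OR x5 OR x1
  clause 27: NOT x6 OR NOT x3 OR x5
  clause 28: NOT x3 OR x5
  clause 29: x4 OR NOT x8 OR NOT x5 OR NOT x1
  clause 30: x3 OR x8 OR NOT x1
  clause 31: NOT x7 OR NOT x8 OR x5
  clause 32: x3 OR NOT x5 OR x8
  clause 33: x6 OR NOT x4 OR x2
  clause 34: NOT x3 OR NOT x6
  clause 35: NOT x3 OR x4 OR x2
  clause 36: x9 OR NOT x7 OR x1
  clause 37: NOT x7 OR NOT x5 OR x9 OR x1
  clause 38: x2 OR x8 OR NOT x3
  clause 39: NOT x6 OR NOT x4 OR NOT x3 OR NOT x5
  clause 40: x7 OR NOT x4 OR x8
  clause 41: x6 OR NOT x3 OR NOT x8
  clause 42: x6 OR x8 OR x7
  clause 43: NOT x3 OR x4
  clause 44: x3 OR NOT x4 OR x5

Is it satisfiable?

Case x3 = false:
Case x2 = true:
Case x8 = true:
Case x7 = false:
The clause (x5) is unit, so x5 = true.
The clause (NOT x6) is unit, so x6 = false.
The clause (NOT x9) is unit, so x9 = false.
The clause (x4) is unit, so x4 = true.
The clause (NOT x1) is unit, so x1 = false.
This assignment satisfies each clause.
A satisfying assignment: x1=false, x2=true, x3=false, x4=true, x5=true, x6=false, x7=false, x8=true, x9=false.

Yes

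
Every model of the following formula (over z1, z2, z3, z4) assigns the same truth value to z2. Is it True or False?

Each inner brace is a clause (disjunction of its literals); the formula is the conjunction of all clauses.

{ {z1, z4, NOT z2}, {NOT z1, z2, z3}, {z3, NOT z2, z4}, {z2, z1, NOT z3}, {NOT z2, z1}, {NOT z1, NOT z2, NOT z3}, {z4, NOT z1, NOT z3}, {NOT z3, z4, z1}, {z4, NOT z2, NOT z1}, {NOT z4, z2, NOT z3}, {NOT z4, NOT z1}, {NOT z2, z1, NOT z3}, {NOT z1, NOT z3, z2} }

False

Suppose z2 = true.
From the singleton clause (z1), z1 = true.
From the singleton clause (NOT z3), z3 = false.
From the singleton clause (z4), z4 = true.
Now (NOT z4) is unsatisfied and unit — conflict.
So every satisfying assignment has z2 = False.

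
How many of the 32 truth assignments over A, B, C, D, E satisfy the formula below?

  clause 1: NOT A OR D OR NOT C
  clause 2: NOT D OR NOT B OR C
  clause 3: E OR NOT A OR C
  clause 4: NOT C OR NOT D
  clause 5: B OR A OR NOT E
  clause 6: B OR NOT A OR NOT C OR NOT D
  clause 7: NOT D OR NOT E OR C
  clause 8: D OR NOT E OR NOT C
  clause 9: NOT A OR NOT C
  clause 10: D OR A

There are 2^5 = 32 truth assignments over (A, B, C, D, E).
Split on A. With A = true, the clauses containing A are satisfied and NOT A drops from the rest; 2 of the 2^4 = 16 assignments to the other variables satisfy what remains.
With A = false, by the same count on the reduced clause set, 1 assignment works.
(One model: A=F, B=F, C=F, D=T, E=F.)
Total: 2 + 1 = 3.

3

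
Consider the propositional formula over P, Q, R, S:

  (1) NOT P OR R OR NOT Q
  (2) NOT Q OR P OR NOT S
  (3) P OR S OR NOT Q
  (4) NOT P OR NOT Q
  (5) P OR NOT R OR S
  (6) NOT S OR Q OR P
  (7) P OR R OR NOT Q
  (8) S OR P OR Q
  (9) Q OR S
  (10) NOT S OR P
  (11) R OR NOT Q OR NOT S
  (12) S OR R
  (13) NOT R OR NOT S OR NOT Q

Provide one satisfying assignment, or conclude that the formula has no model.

P: true, Q: false, R: true, S: true

Try P = true.
(NOT Q) alone gives Q = false.
(S) alone gives S = true.
Every clause is now satisfied; R is unconstrained.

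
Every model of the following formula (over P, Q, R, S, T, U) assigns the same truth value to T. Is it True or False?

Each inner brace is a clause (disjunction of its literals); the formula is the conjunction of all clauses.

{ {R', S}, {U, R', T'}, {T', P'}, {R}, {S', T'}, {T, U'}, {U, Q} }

Suppose T = 1.
From the singleton clause (P'), P = 0.
From the singleton clause (R), R = 1.
From the singleton clause (S), S = 1.
Now (S') is unsatisfied and unit — conflict.
So every satisfying assignment has T = False.

False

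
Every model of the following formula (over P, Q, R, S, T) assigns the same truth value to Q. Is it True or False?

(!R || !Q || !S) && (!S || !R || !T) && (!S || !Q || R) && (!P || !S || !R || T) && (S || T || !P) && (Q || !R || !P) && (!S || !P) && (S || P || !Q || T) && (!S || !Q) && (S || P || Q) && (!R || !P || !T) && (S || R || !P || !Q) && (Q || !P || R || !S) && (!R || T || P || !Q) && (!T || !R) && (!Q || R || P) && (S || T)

False

Suppose Q = true.
From the singleton clause (!S), S = false.
From the singleton clause (T), T = true.
From the singleton clause (!R), R = false.
From the singleton clause (!P), P = false.
But (P) is also a unit clause — contradiction.
So every satisfying assignment has Q = False.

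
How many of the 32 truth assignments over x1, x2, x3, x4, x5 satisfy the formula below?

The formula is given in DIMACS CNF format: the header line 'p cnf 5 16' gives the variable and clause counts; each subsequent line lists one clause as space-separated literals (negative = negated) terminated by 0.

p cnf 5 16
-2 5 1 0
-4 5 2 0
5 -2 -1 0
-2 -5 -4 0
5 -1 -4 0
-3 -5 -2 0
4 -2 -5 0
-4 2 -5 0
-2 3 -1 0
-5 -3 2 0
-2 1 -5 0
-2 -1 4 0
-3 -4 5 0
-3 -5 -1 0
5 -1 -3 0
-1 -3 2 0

5

There are 2^5 = 32 truth assignments over (x1, x2, x3, x4, x5).
Split on x1. With x1 = True, the clauses containing x1 are satisfied and ¬x1 drops from the rest; 2 of the 2^4 = 16 assignments to the other variables satisfy what remains.
With x1 = False, by the same count on the reduced clause set, 3 assignments work.
(One model: x1=F, x2=F, x3=F, x4=F, x5=F.)
Total: 2 + 3 = 5.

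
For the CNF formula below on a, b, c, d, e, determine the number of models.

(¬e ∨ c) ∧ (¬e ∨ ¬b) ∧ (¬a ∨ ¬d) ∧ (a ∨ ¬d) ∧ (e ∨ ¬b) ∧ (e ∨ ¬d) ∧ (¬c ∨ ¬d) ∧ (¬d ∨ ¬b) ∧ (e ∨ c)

4

There are 2^5 = 32 truth assignments over (a, b, c, d, e).
Split on a. With a = True, the clauses containing a are satisfied and ¬a drops from the rest; 2 of the 2^4 = 16 assignments to the other variables satisfy what remains.
With a = False, by the same count on the reduced clause set, 2 assignments work.
(One model: a=F, b=F, c=T, d=F, e=F.)
Total: 2 + 2 = 4.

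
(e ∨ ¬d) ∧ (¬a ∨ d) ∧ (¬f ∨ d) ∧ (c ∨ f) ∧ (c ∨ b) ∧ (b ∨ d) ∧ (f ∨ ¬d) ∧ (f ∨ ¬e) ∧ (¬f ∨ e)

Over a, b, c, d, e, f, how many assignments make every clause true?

There are 2^6 = 64 truth assignments over (a, b, c, d, e, f).
Split on f. With f = True, the clauses containing f are satisfied and ¬f drops from the rest; 6 of the 2^5 = 32 assignments to the other variables satisfy what remains.
With f = False, by the same count on the reduced clause set, 1 assignment works.
(One model: a=F, b=F, c=T, d=T, e=T, f=T.)
Total: 6 + 1 = 7.

7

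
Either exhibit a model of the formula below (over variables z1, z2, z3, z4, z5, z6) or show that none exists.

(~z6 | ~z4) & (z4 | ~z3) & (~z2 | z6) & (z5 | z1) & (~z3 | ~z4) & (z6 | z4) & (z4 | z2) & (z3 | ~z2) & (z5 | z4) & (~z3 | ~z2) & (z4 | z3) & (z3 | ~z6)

z1=1, z2=0, z3=0, z4=1, z5=1, z6=0

Try z6 = 0.
The clause (~z2) is unit, so z2 = 0.
The clause (z4) is unit, so z4 = 1.
The clause (~z3) is unit, so z3 = 0.
Try z5 = 1.
All clauses hold; z1 can take either value.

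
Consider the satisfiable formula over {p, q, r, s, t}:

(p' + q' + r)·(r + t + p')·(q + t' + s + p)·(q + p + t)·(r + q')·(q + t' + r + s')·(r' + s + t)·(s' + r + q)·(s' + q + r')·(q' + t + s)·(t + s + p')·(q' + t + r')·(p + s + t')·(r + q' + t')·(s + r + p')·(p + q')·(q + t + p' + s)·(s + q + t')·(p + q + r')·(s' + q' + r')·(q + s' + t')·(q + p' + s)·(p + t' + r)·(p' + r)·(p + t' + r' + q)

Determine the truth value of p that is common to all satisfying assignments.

True

Suppose p = 0.
From the singleton clause (q'), q = 0.
From the singleton clause (t), t = 1.
From the singleton clause (s), s = 1.
But (s') is also a unit clause — contradiction.
So every satisfying assignment has p = True.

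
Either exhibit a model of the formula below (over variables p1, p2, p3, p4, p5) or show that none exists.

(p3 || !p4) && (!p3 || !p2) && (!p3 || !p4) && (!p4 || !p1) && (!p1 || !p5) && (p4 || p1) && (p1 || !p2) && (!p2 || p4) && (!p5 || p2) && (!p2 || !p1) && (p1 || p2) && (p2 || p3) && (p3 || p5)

Case p3 = true:
(!p2) alone gives p2 = false.
(!p4) alone gives p4 = false.
(p1) alone gives p1 = true.
(!p5) alone gives p5 = false.
All clauses are satisfied.

p1=true; p2=false; p3=true; p4=false; p5=false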